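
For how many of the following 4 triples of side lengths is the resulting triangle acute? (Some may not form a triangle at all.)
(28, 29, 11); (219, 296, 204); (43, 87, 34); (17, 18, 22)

(28,29,11): 11²+28² = 905 > 841 = 29² → acute
(219,296,204): 204²+219² = 89577 > 87616 = 296² → acute
(43,87,34): 34+43 ≤ 87, not a triangle
(17,18,22): 17²+18² = 613 > 484 = 22² → acute
3 of the 4 are acute.

3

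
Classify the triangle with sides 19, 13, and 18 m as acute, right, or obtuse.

Compare the square of the longest side to the sum of squares of the other two: 13² + 18² = 493 > 361 = 19².

acute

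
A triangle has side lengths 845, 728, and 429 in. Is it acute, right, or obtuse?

right

Compare the square of the longest side to the sum of squares of the other two: 429² + 728² = 714025 = 845².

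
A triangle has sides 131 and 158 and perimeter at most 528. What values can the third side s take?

27 < s ≤ 239

Triangle inequality alone gives 27 < s < 289.
The perimeter condition gives s ≤ 528 − 131 − 158 = 239.
Intersecting the two: 27 < s ≤ 239.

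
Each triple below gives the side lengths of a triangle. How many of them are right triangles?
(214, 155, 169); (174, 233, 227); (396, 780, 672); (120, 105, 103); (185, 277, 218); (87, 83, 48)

1

(214,155,169): 155²+169² = 52586 > 45796 = 214² → acute
(174,233,227): 174²+227² = 81805 > 54289 = 233² → acute
(396,780,672): 396²+672² = 608400 = 780² → right
(120,105,103): 103²+105² = 21634 > 14400 = 120² → acute
(185,277,218): 185²+218² = 81749 > 76729 = 277² → acute
(87,83,48): 48²+83² = 9193 > 7569 = 87² → acute
1 of the 6 is right.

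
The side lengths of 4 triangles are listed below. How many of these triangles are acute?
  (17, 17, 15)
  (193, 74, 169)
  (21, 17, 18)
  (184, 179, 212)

(17,17,15): 15²+17² = 514 > 289 = 17² → acute
(193,74,169): 74²+169² = 34037 < 37249 = 193² → obtuse
(21,17,18): 17²+18² = 613 > 441 = 21² → acute
(184,179,212): 179²+184² = 65897 > 44944 = 212² → acute
3 of the 4 are acute.

3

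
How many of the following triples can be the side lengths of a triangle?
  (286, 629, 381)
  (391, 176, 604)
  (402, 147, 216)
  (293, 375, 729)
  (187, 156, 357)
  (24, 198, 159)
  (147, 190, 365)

1

(286,381,629): 286+381 > 629 → valid
(176,391,604): 176+391 ≤ 604 → not valid
(147,216,402): 147+216 ≤ 402 → not valid
(293,375,729): 293+375 ≤ 729 → not valid
(156,187,357): 156+187 ≤ 357 → not valid
(24,159,198): 24+159 ≤ 198 → not valid
(147,190,365): 147+190 ≤ 365 → not valid
1 of the 7 triples forms a triangle.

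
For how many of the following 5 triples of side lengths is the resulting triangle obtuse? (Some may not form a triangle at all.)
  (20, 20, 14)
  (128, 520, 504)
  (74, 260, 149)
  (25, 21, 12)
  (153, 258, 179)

2

(20,20,14): 14²+20² = 596 > 400 = 20² → acute
(128,520,504): 128²+504² = 270400 = 520² → right
(74,260,149): 74+149 ≤ 260, not a triangle
(25,21,12): 12²+21² = 585 < 625 = 25² → obtuse
(153,258,179): 153²+179² = 55450 < 66564 = 258² → obtuse
2 of the 5 are obtuse.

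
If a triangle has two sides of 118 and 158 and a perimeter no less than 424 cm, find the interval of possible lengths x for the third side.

148 ≤ x < 276

Triangle inequality alone gives 40 < x < 276.
The perimeter condition gives x ≥ 424 − 118 − 158 = 148.
Intersecting the two: 148 ≤ x < 276.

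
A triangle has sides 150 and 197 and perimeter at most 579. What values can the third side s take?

Triangle inequality alone gives 47 < s < 347.
The perimeter condition gives s ≤ 579 − 150 − 197 = 232.
Intersecting the two: 47 < s ≤ 232.

47 < s ≤ 232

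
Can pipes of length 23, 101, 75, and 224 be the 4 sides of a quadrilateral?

No

For a quadrilateral, each side must be shorter than the sum of the others.
Here the longest side is 224, but the remaining 3 sides sum to only 199.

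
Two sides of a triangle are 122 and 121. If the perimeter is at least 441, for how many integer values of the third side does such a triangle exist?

Triangle inequality: 1 < x < 243. Perimeter ≥ 441 gives x ≥ 441 − 122 − 121 = 198.
So 198 ≤ x < 243; integers 198 through 242: 45 values.

45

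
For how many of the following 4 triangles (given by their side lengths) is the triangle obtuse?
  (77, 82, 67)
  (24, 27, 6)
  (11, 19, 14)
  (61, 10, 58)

(77,82,67): 67²+77² = 10418 > 6724 = 82² → acute
(24,27,6): 6²+24² = 612 < 729 = 27² → obtuse
(11,19,14): 11²+14² = 317 < 361 = 19² → obtuse
(61,10,58): 10²+58² = 3464 < 3721 = 61² → obtuse
3 of the 4 are obtuse.

3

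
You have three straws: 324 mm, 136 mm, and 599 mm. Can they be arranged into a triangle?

The longest side is 599, but the other two sum to only 460.
460 < 599, so the triangle inequality fails.

No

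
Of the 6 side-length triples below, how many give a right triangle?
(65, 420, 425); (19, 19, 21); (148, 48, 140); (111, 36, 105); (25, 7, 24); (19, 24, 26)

4

(65,420,425): 65²+420² = 180625 = 425² → right
(19,19,21): 19²+19² = 722 > 441 = 21² → acute
(148,48,140): 48²+140² = 21904 = 148² → right
(111,36,105): 36²+105² = 12321 = 111² → right
(25,7,24): 7²+24² = 625 = 25² → right
(19,24,26): 19²+24² = 937 > 676 = 26² → acute
4 of the 6 are right.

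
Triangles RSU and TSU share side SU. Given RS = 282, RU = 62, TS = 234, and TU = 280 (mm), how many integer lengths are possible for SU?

123

From triangle RSU: 220 < SU < 344.
From triangle TSU: 46 < SU < 514.
Intersection: 220 < SU < 344, so integers 221 through 343: 123 values.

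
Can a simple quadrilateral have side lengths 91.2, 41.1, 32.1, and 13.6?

For a quadrilateral, each side must be shorter than the sum of the others.
Here the longest side is 91.2, but the remaining 3 sides sum to only 86.8.

No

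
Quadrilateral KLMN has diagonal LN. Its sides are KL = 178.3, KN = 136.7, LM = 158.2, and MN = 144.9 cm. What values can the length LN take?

41.6 < LN < 303.1

From triangle KLN: |178.3 − 136.7| < LN < 178.3 + 136.7, i.e. 41.6 < LN < 315.0.
From triangle MLN: 13.3 < LN < 303.1.
Both must hold, so LN lies in the intersection.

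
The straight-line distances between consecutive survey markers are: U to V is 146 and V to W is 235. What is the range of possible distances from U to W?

By the triangle inequality, |146 − 235| ≤ UW ≤ 146 + 235.

89 ≤ UW ≤ 381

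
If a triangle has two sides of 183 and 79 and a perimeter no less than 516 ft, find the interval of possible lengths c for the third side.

254 ≤ c < 262 ft

Triangle inequality alone gives 104 < c < 262.
The perimeter condition gives c ≥ 516 − 183 − 79 = 254.
Intersecting the two: 254 ≤ c < 262.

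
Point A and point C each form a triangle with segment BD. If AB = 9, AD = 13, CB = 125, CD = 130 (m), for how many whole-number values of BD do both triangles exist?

16

From triangle ABD: 4 < BD < 22.
From triangle CBD: 5 < BD < 255.
Intersection: 5 < BD < 22, so integers 6 through 21: 16 values.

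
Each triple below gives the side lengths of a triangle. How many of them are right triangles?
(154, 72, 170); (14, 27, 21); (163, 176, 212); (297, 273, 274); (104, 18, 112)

1

(154,72,170): 72²+154² = 28900 = 170² → right
(14,27,21): 14²+21² = 637 < 729 = 27² → obtuse
(163,176,212): 163²+176² = 57545 > 44944 = 212² → acute
(297,273,274): 273²+274² = 149605 > 88209 = 297² → acute
(104,18,112): 18²+104² = 11140 < 12544 = 112² → obtuse
1 of the 5 is right.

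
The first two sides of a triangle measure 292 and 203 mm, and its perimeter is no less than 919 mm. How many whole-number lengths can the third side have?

71

Triangle inequality: 89 < x < 495. Perimeter ≥ 919 gives x ≥ 919 − 292 − 203 = 424.
So 424 ≤ x < 495; integers 424 through 494: 71 values.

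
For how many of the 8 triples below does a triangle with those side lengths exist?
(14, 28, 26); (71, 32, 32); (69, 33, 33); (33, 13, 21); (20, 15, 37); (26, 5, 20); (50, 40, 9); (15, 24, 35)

(14,26,28): 14+26 > 28 → valid
(32,32,71): 32+32 ≤ 71 → not valid
(33,33,69): 33+33 ≤ 69 → not valid
(13,21,33): 13+21 > 33 → valid
(15,20,37): 15+20 ≤ 37 → not valid
(5,20,26): 5+20 ≤ 26 → not valid
(9,40,50): 9+40 ≤ 50 → not valid
(15,24,35): 15+24 > 35 → valid
3 of the 8 triples form a triangle.

3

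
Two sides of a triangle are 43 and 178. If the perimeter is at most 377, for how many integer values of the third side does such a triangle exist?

21

Triangle inequality: 135 < x < 221. Perimeter ≤ 377 gives x ≤ 377 − 43 − 178 = 156.
So 135 < x ≤ 156; integers 136 through 156: 21 values.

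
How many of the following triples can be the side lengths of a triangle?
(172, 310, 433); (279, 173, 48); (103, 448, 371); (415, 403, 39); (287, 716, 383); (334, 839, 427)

(172,310,433): 172+310 > 433 → valid
(48,173,279): 48+173 ≤ 279 → not valid
(103,371,448): 103+371 > 448 → valid
(39,403,415): 39+403 > 415 → valid
(287,383,716): 287+383 ≤ 716 → not valid
(334,427,839): 334+427 ≤ 839 → not valid
3 of the 6 triples form a triangle.

3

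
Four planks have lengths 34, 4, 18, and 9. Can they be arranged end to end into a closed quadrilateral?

No

For a quadrilateral, each side must be shorter than the sum of the others.
Here the longest side is 34, but the remaining 3 sides sum to only 31.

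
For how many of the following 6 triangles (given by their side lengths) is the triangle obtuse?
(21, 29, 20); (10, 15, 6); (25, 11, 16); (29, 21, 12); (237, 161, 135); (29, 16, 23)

(21,29,20): 20²+21² = 841 = 29² → right
(10,15,6): 6²+10² = 136 < 225 = 15² → obtuse
(25,11,16): 11²+16² = 377 < 625 = 25² → obtuse
(29,21,12): 12²+21² = 585 < 841 = 29² → obtuse
(237,161,135): 135²+161² = 44146 < 56169 = 237² → obtuse
(29,16,23): 16²+23² = 785 < 841 = 29² → obtuse
5 of the 6 are obtuse.

5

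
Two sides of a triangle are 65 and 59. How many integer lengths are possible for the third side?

The third side lies in the open interval (6, 124).
Integers from 7 to 123 inclusive: 123 − 7 + 1 = 117.

117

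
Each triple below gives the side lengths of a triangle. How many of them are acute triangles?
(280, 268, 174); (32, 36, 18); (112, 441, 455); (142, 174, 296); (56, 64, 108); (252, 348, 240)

(280,268,174): 174²+268² = 102100 > 78400 = 280² → acute
(32,36,18): 18²+32² = 1348 > 1296 = 36² → acute
(112,441,455): 112²+441² = 207025 = 455² → right
(142,174,296): 142²+174² = 50440 < 87616 = 296² → obtuse
(56,64,108): 56²+64² = 7232 < 11664 = 108² → obtuse
(252,348,240): 240²+252² = 121104 = 348² → right
2 of the 6 are acute.

2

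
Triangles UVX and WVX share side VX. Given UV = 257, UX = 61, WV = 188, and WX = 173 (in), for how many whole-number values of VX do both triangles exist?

From triangle UVX: 196 < VX < 318.
From triangle WVX: 15 < VX < 361.
Intersection: 196 < VX < 318, so integers 197 through 317: 121 values.

121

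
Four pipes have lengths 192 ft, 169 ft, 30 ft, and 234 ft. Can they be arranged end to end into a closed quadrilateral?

A quadrilateral exists iff every side is shorter than the sum of the others — equivalently, the longest side is less than the sum of the rest.
Longest side 234 < 391 (sum of the remaining 3), so yes.

Yes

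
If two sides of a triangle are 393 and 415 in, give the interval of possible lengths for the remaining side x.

By the triangle inequality, x must be less than 393 + 415 = 808 and greater than |393 − 415| = 22.

22 < x < 808 (in)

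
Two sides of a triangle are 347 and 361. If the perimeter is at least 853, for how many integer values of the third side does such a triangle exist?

Triangle inequality: 14 < x < 708. Perimeter ≥ 853 gives x ≥ 853 − 347 − 361 = 145.
So 145 ≤ x < 708; integers 145 through 707: 563 values.

563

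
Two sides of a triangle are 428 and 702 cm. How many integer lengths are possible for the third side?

The third side lies in the open interval (274, 1130).
Integers from 275 to 1129 inclusive: 1129 − 275 + 1 = 855.

855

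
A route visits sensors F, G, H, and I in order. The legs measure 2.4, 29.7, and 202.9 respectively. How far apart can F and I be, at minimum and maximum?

170.8 ≤ FI ≤ 235.0

The maximum is all hops collinear in one direction: 2.4 + 29.7 + 202.9 = 235.0.
The longest hop is 202.9; the others sum to 32.1. Folding the others back against it leaves at least 202.9 − 32.1 = 170.8.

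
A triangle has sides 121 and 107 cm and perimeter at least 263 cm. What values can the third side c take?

Triangle inequality alone gives 14 < c < 228.
The perimeter condition gives c ≥ 263 − 121 − 107 = 35.
Intersecting the two: 35 ≤ c < 228.

35 ≤ c < 228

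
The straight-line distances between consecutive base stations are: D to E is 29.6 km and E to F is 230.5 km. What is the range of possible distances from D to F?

200.9 ≤ DF ≤ 260.1 km

By the triangle inequality, |29.6 − 230.5| ≤ DF ≤ 29.6 + 230.5.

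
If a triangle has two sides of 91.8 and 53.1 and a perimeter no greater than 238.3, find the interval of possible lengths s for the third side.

38.7 < s ≤ 93.4

Triangle inequality alone gives 38.7 < s < 144.9.
The perimeter condition gives s ≤ 238.3 − 91.8 − 53.1 = 93.4.
Intersecting the two: 38.7 < s ≤ 93.4.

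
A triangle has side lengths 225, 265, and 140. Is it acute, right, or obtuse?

right

Compare the square of the longest side to the sum of squares of the other two: 140² + 225² = 70225 = 265².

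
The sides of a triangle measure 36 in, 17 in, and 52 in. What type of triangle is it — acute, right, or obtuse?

obtuse

Compare the square of the longest side to the sum of squares of the other two: 17² + 36² = 1585 < 2704 = 52².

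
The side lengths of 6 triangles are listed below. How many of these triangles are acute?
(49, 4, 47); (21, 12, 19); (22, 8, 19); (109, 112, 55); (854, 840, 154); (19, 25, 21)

3

(49,4,47): 4²+47² = 2225 < 2401 = 49² → obtuse
(21,12,19): 12²+19² = 505 > 441 = 21² → acute
(22,8,19): 8²+19² = 425 < 484 = 22² → obtuse
(109,112,55): 55²+109² = 14906 > 12544 = 112² → acute
(854,840,154): 154²+840² = 729316 = 854² → right
(19,25,21): 19²+21² = 802 > 625 = 25² → acute
3 of the 6 are acute.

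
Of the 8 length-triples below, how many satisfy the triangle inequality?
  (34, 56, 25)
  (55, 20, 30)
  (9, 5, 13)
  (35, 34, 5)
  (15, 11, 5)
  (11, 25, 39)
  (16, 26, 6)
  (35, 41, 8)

5

(25,34,56): 25+34 > 56 → valid
(20,30,55): 20+30 ≤ 55 → not valid
(5,9,13): 5+9 > 13 → valid
(5,34,35): 5+34 > 35 → valid
(5,11,15): 5+11 > 15 → valid
(11,25,39): 11+25 ≤ 39 → not valid
(6,16,26): 6+16 ≤ 26 → not valid
(8,35,41): 8+35 > 41 → valid
5 of the 8 triples form a triangle.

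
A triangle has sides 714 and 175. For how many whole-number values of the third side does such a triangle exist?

349

The third side lies in the open interval (539, 889).
Integers from 540 to 888 inclusive: 888 − 540 + 1 = 349.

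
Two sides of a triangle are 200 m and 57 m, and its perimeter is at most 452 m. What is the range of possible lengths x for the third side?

Triangle inequality alone gives 143 < x < 257.
The perimeter condition gives x ≤ 452 − 200 − 57 = 195.
Intersecting the two: 143 < x ≤ 195.

143 < x ≤ 195 m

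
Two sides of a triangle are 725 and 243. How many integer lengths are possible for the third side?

485

The third side lies in the open interval (482, 968).
Integers from 483 to 967 inclusive: 967 − 483 + 1 = 485.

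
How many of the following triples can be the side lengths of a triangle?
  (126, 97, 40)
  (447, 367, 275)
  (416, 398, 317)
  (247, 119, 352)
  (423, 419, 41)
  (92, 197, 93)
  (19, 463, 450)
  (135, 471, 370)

7

(40,97,126): 40+97 > 126 → valid
(275,367,447): 275+367 > 447 → valid
(317,398,416): 317+398 > 416 → valid
(119,247,352): 119+247 > 352 → valid
(41,419,423): 41+419 > 423 → valid
(92,93,197): 92+93 ≤ 197 → not valid
(19,450,463): 19+450 > 463 → valid
(135,370,471): 135+370 > 471 → valid
7 of the 8 triples form a triangle.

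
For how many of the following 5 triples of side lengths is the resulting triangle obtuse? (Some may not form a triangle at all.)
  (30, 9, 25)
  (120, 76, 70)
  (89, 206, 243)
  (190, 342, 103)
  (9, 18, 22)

(30,9,25): 9²+25² = 706 < 900 = 30² → obtuse
(120,76,70): 70²+76² = 10676 < 14400 = 120² → obtuse
(89,206,243): 89²+206² = 50357 < 59049 = 243² → obtuse
(190,342,103): 103+190 ≤ 342, not a triangle
(9,18,22): 9²+18² = 405 < 484 = 22² → obtuse
4 of the 5 are obtuse.

4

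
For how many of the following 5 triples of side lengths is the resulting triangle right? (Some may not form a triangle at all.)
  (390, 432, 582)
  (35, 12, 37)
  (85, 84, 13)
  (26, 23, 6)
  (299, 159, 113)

3

(390,432,582): 390²+432² = 338724 = 582² → right
(35,12,37): 12²+35² = 1369 = 37² → right
(85,84,13): 13²+84² = 7225 = 85² → right
(26,23,6): 6²+23² = 565 < 676 = 26² → obtuse
(299,159,113): 113+159 ≤ 299, not a triangle
3 of the 5 are right.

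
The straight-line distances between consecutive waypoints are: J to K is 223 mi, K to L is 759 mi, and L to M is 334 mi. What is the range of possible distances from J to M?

The maximum is all hops collinear in one direction: 223 + 759 + 334 = 1316.
The longest hop is 759; the others sum to 557. Folding the others back against it leaves at least 759 − 557 = 202.

202 ≤ JM ≤ 1316 mi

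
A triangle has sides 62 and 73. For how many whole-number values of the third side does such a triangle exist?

The third side lies in the open interval (11, 135).
Integers from 12 to 134 inclusive: 134 − 12 + 1 = 123.

123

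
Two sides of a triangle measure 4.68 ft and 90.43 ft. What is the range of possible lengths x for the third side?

85.75 < x < 95.11

By the triangle inequality, x must be less than 4.68 + 90.43 = 95.11 and greater than |4.68 − 90.43| = 85.75.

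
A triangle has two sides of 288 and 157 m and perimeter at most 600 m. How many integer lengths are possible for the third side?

24

Triangle inequality: 131 < x < 445. Perimeter ≤ 600 gives x ≤ 600 − 288 − 157 = 155.
So 131 < x ≤ 155; integers 132 through 155: 24 values.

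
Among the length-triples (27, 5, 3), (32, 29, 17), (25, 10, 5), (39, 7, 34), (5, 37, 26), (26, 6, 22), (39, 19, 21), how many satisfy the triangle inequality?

(3,5,27): 3+5 ≤ 27 → not valid
(17,29,32): 17+29 > 32 → valid
(5,10,25): 5+10 ≤ 25 → not valid
(7,34,39): 7+34 > 39 → valid
(5,26,37): 5+26 ≤ 37 → not valid
(6,22,26): 6+22 > 26 → valid
(19,21,39): 19+21 > 39 → valid
4 of the 7 triples form a triangle.

4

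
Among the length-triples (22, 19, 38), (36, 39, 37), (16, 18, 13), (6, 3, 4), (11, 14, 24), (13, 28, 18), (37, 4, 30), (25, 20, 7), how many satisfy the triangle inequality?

(19,22,38): 19+22 > 38 → valid
(36,37,39): 36+37 > 39 → valid
(13,16,18): 13+16 > 18 → valid
(3,4,6): 3+4 > 6 → valid
(11,14,24): 11+14 > 24 → valid
(13,18,28): 13+18 > 28 → valid
(4,30,37): 4+30 ≤ 37 → not valid
(7,20,25): 7+20 > 25 → valid
7 of the 8 triples form a triangle.

7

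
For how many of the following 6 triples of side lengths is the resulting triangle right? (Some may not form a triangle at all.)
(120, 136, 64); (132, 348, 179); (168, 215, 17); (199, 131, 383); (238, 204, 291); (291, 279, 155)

1

(120,136,64): 64²+120² = 18496 = 136² → right
(132,348,179): 132+179 ≤ 348, not a triangle
(168,215,17): 17+168 ≤ 215, not a triangle
(199,131,383): 131+199 ≤ 383, not a triangle
(238,204,291): 204²+238² = 98260 > 84681 = 291² → acute
(291,279,155): 155²+279² = 101866 > 84681 = 291² → acute
1 of the 6 is right.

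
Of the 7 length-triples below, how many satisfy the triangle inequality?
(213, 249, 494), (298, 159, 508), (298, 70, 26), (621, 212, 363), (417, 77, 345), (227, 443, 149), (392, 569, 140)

1

(213,249,494): 213+249 ≤ 494 → not valid
(159,298,508): 159+298 ≤ 508 → not valid
(26,70,298): 26+70 ≤ 298 → not valid
(212,363,621): 212+363 ≤ 621 → not valid
(77,345,417): 77+345 > 417 → valid
(149,227,443): 149+227 ≤ 443 → not valid
(140,392,569): 140+392 ≤ 569 → not valid
1 of the 7 triples forms a triangle.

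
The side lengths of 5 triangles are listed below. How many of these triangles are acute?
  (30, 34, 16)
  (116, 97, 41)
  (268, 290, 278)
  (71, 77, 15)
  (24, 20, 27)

2

(30,34,16): 16²+30² = 1156 = 34² → right
(116,97,41): 41²+97² = 11090 < 13456 = 116² → obtuse
(268,290,278): 268²+278² = 149108 > 84100 = 290² → acute
(71,77,15): 15²+71² = 5266 < 5929 = 77² → obtuse
(24,20,27): 20²+24² = 976 > 729 = 27² → acute
2 of the 5 are acute.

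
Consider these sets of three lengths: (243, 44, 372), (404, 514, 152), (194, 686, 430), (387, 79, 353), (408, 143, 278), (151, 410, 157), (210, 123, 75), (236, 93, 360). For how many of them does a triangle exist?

3

(44,243,372): 44+243 ≤ 372 → not valid
(152,404,514): 152+404 > 514 → valid
(194,430,686): 194+430 ≤ 686 → not valid
(79,353,387): 79+353 > 387 → valid
(143,278,408): 143+278 > 408 → valid
(151,157,410): 151+157 ≤ 410 → not valid
(75,123,210): 75+123 ≤ 210 → not valid
(93,236,360): 93+236 ≤ 360 → not valid
3 of the 8 triples form a triangle.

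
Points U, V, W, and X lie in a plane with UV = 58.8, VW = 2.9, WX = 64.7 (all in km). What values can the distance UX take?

3.0 ≤ UX ≤ 126.4 km

The maximum is all hops collinear in one direction: 58.8 + 2.9 + 64.7 = 126.4.
The longest hop is 64.7; the others sum to 61.7. Folding the others back against it leaves at least 64.7 − 61.7 = 3.0.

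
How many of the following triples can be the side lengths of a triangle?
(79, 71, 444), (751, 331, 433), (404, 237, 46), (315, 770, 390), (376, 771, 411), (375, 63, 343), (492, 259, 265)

(71,79,444): 71+79 ≤ 444 → not valid
(331,433,751): 331+433 > 751 → valid
(46,237,404): 46+237 ≤ 404 → not valid
(315,390,770): 315+390 ≤ 770 → not valid
(376,411,771): 376+411 > 771 → valid
(63,343,375): 63+343 > 375 → valid
(259,265,492): 259+265 > 492 → valid
4 of the 7 triples form a triangle.

4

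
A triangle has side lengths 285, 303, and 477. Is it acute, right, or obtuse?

obtuse

Compare the square of the longest side to the sum of squares of the other two: 285² + 303² = 173034 < 227529 = 477².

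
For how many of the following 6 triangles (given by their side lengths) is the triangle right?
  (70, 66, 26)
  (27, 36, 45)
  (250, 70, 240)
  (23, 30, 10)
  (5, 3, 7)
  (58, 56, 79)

2

(70,66,26): 26²+66² = 5032 > 4900 = 70² → acute
(27,36,45): 27²+36² = 2025 = 45² → right
(250,70,240): 70²+240² = 62500 = 250² → right
(23,30,10): 10²+23² = 629 < 900 = 30² → obtuse
(5,3,7): 3²+5² = 34 < 49 = 7² → obtuse
(58,56,79): 56²+58² = 6500 > 6241 = 79² → acute
2 of the 6 are right.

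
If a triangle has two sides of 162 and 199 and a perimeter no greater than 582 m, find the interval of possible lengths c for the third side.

Triangle inequality alone gives 37 < c < 361.
The perimeter condition gives c ≤ 582 − 162 − 199 = 221.
Intersecting the two: 37 < c ≤ 221.

37 < c ≤ 221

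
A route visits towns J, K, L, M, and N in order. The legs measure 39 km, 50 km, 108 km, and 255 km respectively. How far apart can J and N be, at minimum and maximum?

58 ≤ JN ≤ 452 km

The maximum is all hops collinear in one direction: 39 + 50 + 108 + 255 = 452.
The longest hop is 255; the others sum to 197. Folding the others back against it leaves at least 255 − 197 = 58.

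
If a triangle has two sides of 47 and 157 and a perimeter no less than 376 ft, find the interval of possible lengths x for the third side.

172 ≤ x < 204

Triangle inequality alone gives 110 < x < 204.
The perimeter condition gives x ≥ 376 − 47 − 157 = 172.
Intersecting the two: 172 ≤ x < 204.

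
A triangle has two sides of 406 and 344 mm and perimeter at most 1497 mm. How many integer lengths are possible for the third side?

Triangle inequality: 62 < x < 750. Perimeter ≤ 1497 gives x ≤ 1497 − 406 − 344 = 747.
So 62 < x ≤ 747; integers 63 through 747: 685 values.

685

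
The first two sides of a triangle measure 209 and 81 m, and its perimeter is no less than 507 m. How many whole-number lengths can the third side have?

Triangle inequality: 128 < x < 290. Perimeter ≥ 507 gives x ≥ 507 − 209 − 81 = 217.
So 217 ≤ x < 290; integers 217 through 289: 73 values.

73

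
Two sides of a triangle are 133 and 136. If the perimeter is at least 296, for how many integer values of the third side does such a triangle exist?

242

Triangle inequality: 3 < x < 269. Perimeter ≥ 296 gives x ≥ 296 − 133 − 136 = 27.
So 27 ≤ x < 269; integers 27 through 268: 242 values.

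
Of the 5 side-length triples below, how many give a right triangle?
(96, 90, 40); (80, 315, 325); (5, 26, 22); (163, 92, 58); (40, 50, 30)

2

(96,90,40): 40²+90² = 9700 > 9216 = 96² → acute
(80,315,325): 80²+315² = 105625 = 325² → right
(5,26,22): 5²+22² = 509 < 676 = 26² → obtuse
(163,92,58): 58+92 ≤ 163, not a triangle
(40,50,30): 30²+40² = 2500 = 50² → right
2 of the 5 are right.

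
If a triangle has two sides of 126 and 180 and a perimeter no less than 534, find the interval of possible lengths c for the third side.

Triangle inequality alone gives 54 < c < 306.
The perimeter condition gives c ≥ 534 − 126 − 180 = 228.
Intersecting the two: 228 ≤ c < 306.

228 ≤ c < 306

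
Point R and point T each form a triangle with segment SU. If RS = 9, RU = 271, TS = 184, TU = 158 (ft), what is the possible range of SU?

262 < SU < 280

From triangle RSU: |9 − 271| < SU < 9 + 271, i.e. 262 < SU < 280.
From triangle TSU: 26 < SU < 342.
Both must hold, so SU lies in the intersection.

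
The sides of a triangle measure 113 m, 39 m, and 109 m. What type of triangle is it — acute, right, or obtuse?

Compare the square of the longest side to the sum of squares of the other two: 39² + 109² = 13402 > 12769 = 113².

acute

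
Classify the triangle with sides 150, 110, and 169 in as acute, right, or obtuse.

Compare the square of the longest side to the sum of squares of the other two: 110² + 150² = 34600 > 28561 = 169².

acute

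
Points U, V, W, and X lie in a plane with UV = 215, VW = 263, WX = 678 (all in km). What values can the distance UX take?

200 ≤ UX ≤ 1156 km

The maximum is all hops collinear in one direction: 215 + 263 + 678 = 1156.
The longest hop is 678; the others sum to 478. Folding the others back against it leaves at least 678 − 478 = 200.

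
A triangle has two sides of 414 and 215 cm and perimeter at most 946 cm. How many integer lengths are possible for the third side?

Triangle inequality: 199 < x < 629. Perimeter ≤ 946 gives x ≤ 946 − 414 − 215 = 317.
So 199 < x ≤ 317; integers 200 through 317: 118 values.

118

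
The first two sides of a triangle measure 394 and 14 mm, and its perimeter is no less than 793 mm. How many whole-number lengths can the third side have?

Triangle inequality: 380 < x < 408. Perimeter ≥ 793 gives x ≥ 793 − 394 − 14 = 385.
So 385 ≤ x < 408; integers 385 through 407: 23 values.

23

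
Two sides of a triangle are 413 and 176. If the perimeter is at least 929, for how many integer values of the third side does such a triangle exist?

Triangle inequality: 237 < x < 589. Perimeter ≥ 929 gives x ≥ 929 − 413 − 176 = 340.
So 340 ≤ x < 589; integers 340 through 588: 249 values.

249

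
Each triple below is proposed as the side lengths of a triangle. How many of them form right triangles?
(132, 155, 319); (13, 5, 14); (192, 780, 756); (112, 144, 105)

1

(132,155,319): 132+155 ≤ 319, not a triangle
(13,5,14): 5²+13² = 194 < 196 = 14² → obtuse
(192,780,756): 192²+756² = 608400 = 780² → right
(112,144,105): 105²+112² = 23569 > 20736 = 144² → acute
1 of the 4 is right.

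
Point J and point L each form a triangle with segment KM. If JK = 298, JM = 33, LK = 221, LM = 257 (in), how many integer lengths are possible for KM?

65

From triangle JKM: 265 < KM < 331.
From triangle LKM: 36 < KM < 478.
Intersection: 265 < KM < 331, so integers 266 through 330: 65 values.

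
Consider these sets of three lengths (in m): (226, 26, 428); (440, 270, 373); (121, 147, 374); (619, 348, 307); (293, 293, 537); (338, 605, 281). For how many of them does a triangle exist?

4

(26,226,428): 26+226 ≤ 428 → not valid
(270,373,440): 270+373 > 440 → valid
(121,147,374): 121+147 ≤ 374 → not valid
(307,348,619): 307+348 > 619 → valid
(293,293,537): 293+293 > 537 → valid
(281,338,605): 281+338 > 605 → valid
4 of the 6 triples form a triangle.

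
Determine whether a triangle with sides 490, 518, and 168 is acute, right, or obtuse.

right

Compare the square of the longest side to the sum of squares of the other two: 168² + 490² = 268324 = 518².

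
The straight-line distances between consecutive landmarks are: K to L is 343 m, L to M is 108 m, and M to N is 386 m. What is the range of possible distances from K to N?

The maximum is all hops collinear in one direction: 343 + 108 + 386 = 837.
The longest hop is 386; the others sum to 451. Since 386 ≤ 451, the path can fold back on itself completely, so the minimum distance is 0.

0 ≤ KN ≤ 837 m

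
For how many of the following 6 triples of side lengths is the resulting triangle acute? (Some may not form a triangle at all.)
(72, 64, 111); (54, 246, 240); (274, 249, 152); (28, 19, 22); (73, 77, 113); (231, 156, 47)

(72,64,111): 64²+72² = 9280 < 12321 = 111² → obtuse
(54,246,240): 54²+240² = 60516 = 246² → right
(274,249,152): 152²+249² = 85105 > 75076 = 274² → acute
(28,19,22): 19²+22² = 845 > 784 = 28² → acute
(73,77,113): 73²+77² = 11258 < 12769 = 113² → obtuse
(231,156,47): 47+156 ≤ 231, not a triangle
2 of the 6 are acute.

2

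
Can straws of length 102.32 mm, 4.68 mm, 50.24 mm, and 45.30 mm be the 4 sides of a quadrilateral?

For a quadrilateral, each side must be shorter than the sum of the others.
Here the longest side is 102.32, but the remaining 3 sides sum to only 100.22.

No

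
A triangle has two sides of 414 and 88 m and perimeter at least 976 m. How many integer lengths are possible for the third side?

28

Triangle inequality: 326 < x < 502. Perimeter ≥ 976 gives x ≥ 976 − 414 − 88 = 474.
So 474 ≤ x < 502; integers 474 through 501: 28 values.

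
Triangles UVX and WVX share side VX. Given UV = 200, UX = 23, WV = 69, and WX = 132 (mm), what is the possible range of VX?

From triangle UVX: |200 − 23| < VX < 200 + 23, i.e. 177 < VX < 223.
From triangle WVX: 63 < VX < 201.
Both must hold, so VX lies in the intersection.

177 < VX < 201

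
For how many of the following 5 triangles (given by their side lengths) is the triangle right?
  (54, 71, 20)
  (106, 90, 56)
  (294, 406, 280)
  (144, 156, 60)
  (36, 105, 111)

4

(54,71,20): 20²+54² = 3316 < 5041 = 71² → obtuse
(106,90,56): 56²+90² = 11236 = 106² → right
(294,406,280): 280²+294² = 164836 = 406² → right
(144,156,60): 60²+144² = 24336 = 156² → right
(36,105,111): 36²+105² = 12321 = 111² → right
4 of the 5 are right.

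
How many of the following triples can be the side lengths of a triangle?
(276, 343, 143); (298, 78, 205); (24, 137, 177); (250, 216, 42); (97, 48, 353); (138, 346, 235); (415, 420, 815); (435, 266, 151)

(143,276,343): 143+276 > 343 → valid
(78,205,298): 78+205 ≤ 298 → not valid
(24,137,177): 24+137 ≤ 177 → not valid
(42,216,250): 42+216 > 250 → valid
(48,97,353): 48+97 ≤ 353 → not valid
(138,235,346): 138+235 > 346 → valid
(415,420,815): 415+420 > 815 → valid
(151,266,435): 151+266 ≤ 435 → not valid
4 of the 8 triples form a triangle.

4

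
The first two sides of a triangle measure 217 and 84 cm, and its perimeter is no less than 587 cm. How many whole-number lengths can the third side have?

15

Triangle inequality: 133 < x < 301. Perimeter ≥ 587 gives x ≥ 587 − 217 − 84 = 286.
So 286 ≤ x < 301; integers 286 through 300: 15 values.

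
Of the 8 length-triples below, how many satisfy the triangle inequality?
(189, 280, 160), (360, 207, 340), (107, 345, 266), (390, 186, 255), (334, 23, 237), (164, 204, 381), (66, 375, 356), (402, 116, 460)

(160,189,280): 160+189 > 280 → valid
(207,340,360): 207+340 > 360 → valid
(107,266,345): 107+266 > 345 → valid
(186,255,390): 186+255 > 390 → valid
(23,237,334): 23+237 ≤ 334 → not valid
(164,204,381): 164+204 ≤ 381 → not valid
(66,356,375): 66+356 > 375 → valid
(116,402,460): 116+402 > 460 → valid
6 of the 8 triples form a triangle.

6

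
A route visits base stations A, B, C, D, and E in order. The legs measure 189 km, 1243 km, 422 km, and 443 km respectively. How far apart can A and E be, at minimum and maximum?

189 ≤ AE ≤ 2297 km

The maximum is all hops collinear in one direction: 189 + 1243 + 422 + 443 = 2297.
The longest hop is 1243; the others sum to 1054. Folding the others back against it leaves at least 1243 − 1054 = 189.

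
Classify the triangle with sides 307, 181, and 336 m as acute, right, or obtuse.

Compare the square of the longest side to the sum of squares of the other two: 181² + 307² = 127010 > 112896 = 336².

acute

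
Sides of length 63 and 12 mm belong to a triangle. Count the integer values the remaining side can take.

23

The third side lies in the open interval (51, 75).
Integers from 52 to 74 inclusive: 74 − 52 + 1 = 23.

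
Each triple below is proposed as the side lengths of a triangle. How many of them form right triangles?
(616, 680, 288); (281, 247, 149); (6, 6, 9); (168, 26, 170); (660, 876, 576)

(616,680,288): 288²+616² = 462400 = 680² → right
(281,247,149): 149²+247² = 83210 > 78961 = 281² → acute
(6,6,9): 6²+6² = 72 < 81 = 9² → obtuse
(168,26,170): 26²+168² = 28900 = 170² → right
(660,876,576): 576²+660² = 767376 = 876² → right
3 of the 5 are right.

3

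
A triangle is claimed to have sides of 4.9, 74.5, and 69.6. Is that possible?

The two shorter sides sum to 74.5, exactly equal to the longest side 74.5.
That gives only a degenerate (flat) triangle — the inequality must be strict.

No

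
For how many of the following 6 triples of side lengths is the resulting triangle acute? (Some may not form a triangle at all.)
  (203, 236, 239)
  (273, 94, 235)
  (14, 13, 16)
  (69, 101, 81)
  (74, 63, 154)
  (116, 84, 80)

(203,236,239): 203²+236² = 96905 > 57121 = 239² → acute
(273,94,235): 94²+235² = 64061 < 74529 = 273² → obtuse
(14,13,16): 13²+14² = 365 > 256 = 16² → acute
(69,101,81): 69²+81² = 11322 > 10201 = 101² → acute
(74,63,154): 63+74 ≤ 154, not a triangle
(116,84,80): 80²+84² = 13456 = 116² → right
3 of the 6 are acute.

3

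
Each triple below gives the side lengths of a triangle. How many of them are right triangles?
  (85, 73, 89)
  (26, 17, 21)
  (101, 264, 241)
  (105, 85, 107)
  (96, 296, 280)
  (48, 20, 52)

2

(85,73,89): 73²+85² = 12554 > 7921 = 89² → acute
(26,17,21): 17²+21² = 730 > 676 = 26² → acute
(101,264,241): 101²+241² = 68282 < 69696 = 264² → obtuse
(105,85,107): 85²+105² = 18250 > 11449 = 107² → acute
(96,296,280): 96²+280² = 87616 = 296² → right
(48,20,52): 20²+48² = 2704 = 52² → right
2 of the 6 are right.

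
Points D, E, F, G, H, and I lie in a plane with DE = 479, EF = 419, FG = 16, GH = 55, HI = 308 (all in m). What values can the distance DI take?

0 ≤ DI ≤ 1277 m

The maximum is all hops collinear in one direction: 479 + 419 + 16 + 55 + 308 = 1277.
The longest hop is 479; the others sum to 798. Since 479 ≤ 798, the path can fold back on itself completely, so the minimum distance is 0.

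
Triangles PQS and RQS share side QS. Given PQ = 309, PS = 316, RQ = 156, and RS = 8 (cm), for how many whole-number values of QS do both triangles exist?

15

From triangle PQS: 7 < QS < 625.
From triangle RQS: 148 < QS < 164.
Intersection: 148 < QS < 164, so integers 149 through 163: 15 values.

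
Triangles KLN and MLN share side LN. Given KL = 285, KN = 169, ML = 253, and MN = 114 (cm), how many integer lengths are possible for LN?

227

From triangle KLN: 116 < LN < 454.
From triangle MLN: 139 < LN < 367.
Intersection: 139 < LN < 367, so integers 140 through 366: 227 values.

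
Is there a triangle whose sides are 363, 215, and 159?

Yes

The longest side is 363, and the other two sum to 374.
Since 374 > 363, the triangle inequality holds.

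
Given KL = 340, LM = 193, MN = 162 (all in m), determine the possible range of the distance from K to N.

The maximum is all hops collinear in one direction: 340 + 193 + 162 = 695.
The longest hop is 340; the others sum to 355. Since 340 ≤ 355, the path can fold back on itself completely, so the minimum distance is 0.

0 ≤ KN ≤ 695 m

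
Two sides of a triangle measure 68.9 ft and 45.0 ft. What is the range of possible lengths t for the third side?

By the triangle inequality, t must be less than 68.9 + 45.0 = 113.9 and greater than |68.9 − 45.0| = 23.9.

23.9 < t < 113.9 (ft)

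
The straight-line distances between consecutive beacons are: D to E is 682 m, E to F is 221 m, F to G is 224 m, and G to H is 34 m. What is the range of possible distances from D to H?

The maximum is all hops collinear in one direction: 682 + 221 + 224 + 34 = 1161.
The longest hop is 682; the others sum to 479. Folding the others back against it leaves at least 682 − 479 = 203.

203 ≤ DH ≤ 1161 m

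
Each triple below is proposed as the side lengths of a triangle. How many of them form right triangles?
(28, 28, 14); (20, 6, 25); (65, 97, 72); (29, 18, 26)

(28,28,14): 14²+28² = 980 > 784 = 28² → acute
(20,6,25): 6²+20² = 436 < 625 = 25² → obtuse
(65,97,72): 65²+72² = 9409 = 97² → right
(29,18,26): 18²+26² = 1000 > 841 = 29² → acute
1 of the 4 is right.

1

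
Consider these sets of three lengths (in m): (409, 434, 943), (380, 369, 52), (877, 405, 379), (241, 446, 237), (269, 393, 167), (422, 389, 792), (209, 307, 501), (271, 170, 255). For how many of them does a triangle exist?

6

(409,434,943): 409+434 ≤ 943 → not valid
(52,369,380): 52+369 > 380 → valid
(379,405,877): 379+405 ≤ 877 → not valid
(237,241,446): 237+241 > 446 → valid
(167,269,393): 167+269 > 393 → valid
(389,422,792): 389+422 > 792 → valid
(209,307,501): 209+307 > 501 → valid
(170,255,271): 170+255 > 271 → valid
6 of the 8 triples form a triangle.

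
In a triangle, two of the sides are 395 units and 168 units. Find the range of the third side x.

By the triangle inequality, x must be less than 395 + 168 = 563 and greater than |395 − 168| = 227.

227 < x < 563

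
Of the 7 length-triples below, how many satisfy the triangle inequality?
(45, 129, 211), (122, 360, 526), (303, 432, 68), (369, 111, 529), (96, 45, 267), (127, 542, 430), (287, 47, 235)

1

(45,129,211): 45+129 ≤ 211 → not valid
(122,360,526): 122+360 ≤ 526 → not valid
(68,303,432): 68+303 ≤ 432 → not valid
(111,369,529): 111+369 ≤ 529 → not valid
(45,96,267): 45+96 ≤ 267 → not valid
(127,430,542): 127+430 > 542 → valid
(47,235,287): 47+235 ≤ 287 → not valid
1 of the 7 triples forms a triangle.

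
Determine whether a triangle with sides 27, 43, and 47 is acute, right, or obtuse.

Compare the square of the longest side to the sum of squares of the other two: 27² + 43² = 2578 > 2209 = 47².

acute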